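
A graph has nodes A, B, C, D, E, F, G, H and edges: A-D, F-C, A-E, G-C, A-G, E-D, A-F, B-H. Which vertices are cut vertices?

A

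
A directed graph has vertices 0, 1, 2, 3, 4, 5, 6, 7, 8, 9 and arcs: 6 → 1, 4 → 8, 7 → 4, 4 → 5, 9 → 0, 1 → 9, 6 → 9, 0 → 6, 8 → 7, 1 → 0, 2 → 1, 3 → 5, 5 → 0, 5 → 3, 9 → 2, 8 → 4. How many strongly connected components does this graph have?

3

{0, 1, 2, 6, 9} are all mutually reachable — one SCC of size 5.
{4, 7, 8} are all mutually reachable — one SCC of size 3.
{3, 5} are all mutually reachable — one SCC of size 2.
That gives 3 strongly connected components.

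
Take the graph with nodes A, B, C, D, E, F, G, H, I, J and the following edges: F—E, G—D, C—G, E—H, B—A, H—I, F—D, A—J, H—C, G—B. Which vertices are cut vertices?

A, B, G, H

Removing A increases the component count from 1 to 2, so A is a cut vertex.
Removing B increases the component count from 1 to 2, so B is a cut vertex.
Removing G increases the component count from 1 to 2, so G is a cut vertex.
Likewise H is a cut vertex.
By contrast removing C leaves 1 component; it is not a cut vertex. No other vertex is a cut vertex either.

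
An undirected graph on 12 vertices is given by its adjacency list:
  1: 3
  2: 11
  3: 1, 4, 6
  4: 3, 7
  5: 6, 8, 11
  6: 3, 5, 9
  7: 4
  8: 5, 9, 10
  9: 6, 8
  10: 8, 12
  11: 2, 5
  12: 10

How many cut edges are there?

The edges on the cycle 9-6-5-8-9 are not bridges since each lies on that cycle.
But removing 8-10 disconnects 8 from 10; removing 2-11 disconnects 2 from 11; removing 7-4 disconnects 7 from 4; removing 3-4 disconnects 3 from 4 — these are bridges.
In total 8 edges are bridges.

8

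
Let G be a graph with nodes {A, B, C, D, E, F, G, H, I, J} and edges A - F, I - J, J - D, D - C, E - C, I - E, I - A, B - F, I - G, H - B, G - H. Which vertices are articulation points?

I

Removing I increases the component count from 1 to 2, so I is a cut vertex.
By contrast removing A leaves 1 component; it is not a cut vertex. No other vertex is a cut vertex either.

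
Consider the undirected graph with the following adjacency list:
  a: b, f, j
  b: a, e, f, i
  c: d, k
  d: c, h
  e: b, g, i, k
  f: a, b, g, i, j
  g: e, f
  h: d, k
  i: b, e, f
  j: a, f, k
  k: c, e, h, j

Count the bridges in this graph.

0

The edges on the cycle e-g-f-i-e are not bridges since each lies on that cycle.
Every edge lies on some cycle, so there are no bridges.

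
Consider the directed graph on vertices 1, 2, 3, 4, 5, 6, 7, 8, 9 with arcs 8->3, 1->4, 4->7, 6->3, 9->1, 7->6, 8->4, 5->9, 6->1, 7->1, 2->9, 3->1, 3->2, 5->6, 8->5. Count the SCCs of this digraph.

{1, 2, 3, 4, 6, 7, 9} are all mutually reachable — one SCC of size 7.
{5} is an SCC by itself.
{8} is an SCC by itself.
That gives 3 strongly connected components.

3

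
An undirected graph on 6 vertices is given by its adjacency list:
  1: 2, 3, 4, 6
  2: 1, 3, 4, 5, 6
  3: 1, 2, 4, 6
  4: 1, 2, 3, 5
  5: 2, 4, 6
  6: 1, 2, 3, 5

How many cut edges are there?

0

The edges on the cycle 6-1-3-6 are not bridges since each lies on that cycle.
Every edge lies on some cycle, so there are no bridges.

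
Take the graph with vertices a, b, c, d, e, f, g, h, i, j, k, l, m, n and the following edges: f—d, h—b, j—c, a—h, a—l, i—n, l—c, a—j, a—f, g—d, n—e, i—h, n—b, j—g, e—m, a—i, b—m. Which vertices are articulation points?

a

Removing a increases the component count from 2 to 3, so a is a cut vertex.
By contrast removing c leaves 2 components; it is not a cut vertex. No other vertex is a cut vertex either.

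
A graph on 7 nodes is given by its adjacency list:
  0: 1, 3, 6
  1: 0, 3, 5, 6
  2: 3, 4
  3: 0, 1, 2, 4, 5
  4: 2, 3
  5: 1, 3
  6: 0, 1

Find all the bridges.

The edges on the cycle 3-2-4-3 are not bridges since each lies on that cycle.
Every edge lies on some cycle, so there are no bridges.

none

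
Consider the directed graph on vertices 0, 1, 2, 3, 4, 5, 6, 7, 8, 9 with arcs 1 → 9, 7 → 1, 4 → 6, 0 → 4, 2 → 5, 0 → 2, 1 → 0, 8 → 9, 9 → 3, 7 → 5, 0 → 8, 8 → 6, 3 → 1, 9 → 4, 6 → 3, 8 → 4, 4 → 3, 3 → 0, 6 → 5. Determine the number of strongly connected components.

4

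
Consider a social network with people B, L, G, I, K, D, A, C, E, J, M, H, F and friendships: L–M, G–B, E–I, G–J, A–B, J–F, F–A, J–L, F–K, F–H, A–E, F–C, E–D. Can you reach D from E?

Yes

From E we can reach A, B, C, D, E, F, G, H, I, J, K, L, M, which includes D.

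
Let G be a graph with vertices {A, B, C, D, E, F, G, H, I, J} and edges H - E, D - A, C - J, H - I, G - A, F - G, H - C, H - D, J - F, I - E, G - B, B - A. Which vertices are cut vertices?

Removing H increases the component count from 1 to 2, so H is a cut vertex.
By contrast removing I leaves 1 component; it is not a cut vertex. No other vertex is a cut vertex either.

H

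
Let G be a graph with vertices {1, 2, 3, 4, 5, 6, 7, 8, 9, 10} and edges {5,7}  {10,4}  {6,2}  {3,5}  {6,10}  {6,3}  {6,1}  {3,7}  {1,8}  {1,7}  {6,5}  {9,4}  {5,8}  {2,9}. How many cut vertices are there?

1

Removing 6 increases the component count from 1 to 2, so 6 is a cut vertex.
By contrast removing 7 leaves 1 component; it is not a cut vertex. No other vertex is a cut vertex either.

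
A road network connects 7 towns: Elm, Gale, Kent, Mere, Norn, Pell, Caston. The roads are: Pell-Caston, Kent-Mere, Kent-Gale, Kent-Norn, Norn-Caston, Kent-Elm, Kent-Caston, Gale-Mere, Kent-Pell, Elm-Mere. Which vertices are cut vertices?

Kent

Removing Kent increases the component count from 1 to 2, so Kent is a cut vertex.
By contrast removing Mere leaves 1 component; it is not a cut vertex. No other vertex is a cut vertex either.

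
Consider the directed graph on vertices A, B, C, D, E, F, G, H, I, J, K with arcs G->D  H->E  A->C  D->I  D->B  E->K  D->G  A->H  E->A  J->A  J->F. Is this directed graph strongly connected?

No

There is no directed path from H to G, so the graph is not strongly connected.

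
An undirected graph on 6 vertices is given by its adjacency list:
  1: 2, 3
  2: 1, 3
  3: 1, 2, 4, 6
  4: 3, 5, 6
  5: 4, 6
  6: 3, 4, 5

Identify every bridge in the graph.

none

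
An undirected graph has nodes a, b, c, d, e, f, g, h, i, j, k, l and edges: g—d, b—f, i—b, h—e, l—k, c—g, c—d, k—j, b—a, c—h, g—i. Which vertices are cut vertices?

b, c, g, h, i, k

Removing b increases the component count from 2 to 4, so b is a cut vertex.
Removing c increases the component count from 2 to 3, so c is a cut vertex.
Removing g increases the component count from 2 to 3, so g is a cut vertex.
Likewise h, i, k are cut vertices.
By contrast removing a leaves 2 components; it is not a cut vertex. No other vertex is a cut vertex either.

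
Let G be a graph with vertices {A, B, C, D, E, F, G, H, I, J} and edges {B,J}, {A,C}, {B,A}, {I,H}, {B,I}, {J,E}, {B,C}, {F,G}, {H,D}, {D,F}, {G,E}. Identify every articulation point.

Removing B increases the component count from 1 to 2, so B is a cut vertex.
By contrast removing E leaves 1 component; it is not a cut vertex. No other vertex is a cut vertex either.

B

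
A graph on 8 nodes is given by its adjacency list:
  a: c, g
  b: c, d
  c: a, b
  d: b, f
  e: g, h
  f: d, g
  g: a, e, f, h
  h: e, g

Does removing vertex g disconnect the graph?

Yes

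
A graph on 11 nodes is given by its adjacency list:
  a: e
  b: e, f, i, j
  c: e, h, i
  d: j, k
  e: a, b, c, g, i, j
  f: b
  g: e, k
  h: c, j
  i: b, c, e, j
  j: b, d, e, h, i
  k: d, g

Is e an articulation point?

Yes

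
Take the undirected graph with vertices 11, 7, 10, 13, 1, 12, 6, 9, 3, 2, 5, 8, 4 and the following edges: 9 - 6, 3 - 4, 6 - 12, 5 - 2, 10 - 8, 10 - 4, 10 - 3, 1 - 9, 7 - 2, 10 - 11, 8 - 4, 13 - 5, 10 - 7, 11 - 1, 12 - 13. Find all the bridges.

The edges on the cycle 10-11-1-9-6-12-13-5-2-7-10 are not bridges since each lies on that cycle.
Every edge lies on some cycle, so there are no bridges.

none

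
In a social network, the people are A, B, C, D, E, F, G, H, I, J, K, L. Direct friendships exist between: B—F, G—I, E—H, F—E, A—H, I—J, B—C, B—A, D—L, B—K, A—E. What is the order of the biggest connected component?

7

Starting from D we can reach D, L. That is one component of size 2.
Starting from G we can reach G, I, J. That is one component of size 3.
Starting from A we can reach A, B, C, E, F, H, K. That is one component of size 7.
The largest has 7 vertices.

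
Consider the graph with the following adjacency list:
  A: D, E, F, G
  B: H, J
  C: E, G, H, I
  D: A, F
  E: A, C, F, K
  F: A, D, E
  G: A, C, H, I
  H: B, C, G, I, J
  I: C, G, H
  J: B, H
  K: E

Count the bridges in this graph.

1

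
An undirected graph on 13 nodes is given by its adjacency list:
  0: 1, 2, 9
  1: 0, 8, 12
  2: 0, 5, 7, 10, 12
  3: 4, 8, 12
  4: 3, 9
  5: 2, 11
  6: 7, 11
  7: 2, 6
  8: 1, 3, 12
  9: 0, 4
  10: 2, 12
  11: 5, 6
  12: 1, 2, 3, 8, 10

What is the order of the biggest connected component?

13

Starting from 0 we can reach 0, 1, 2, 3, 4, 5, 6, 7, 8, 9, 10, 11, 12. That is one component of size 13.
The largest has 13 vertices.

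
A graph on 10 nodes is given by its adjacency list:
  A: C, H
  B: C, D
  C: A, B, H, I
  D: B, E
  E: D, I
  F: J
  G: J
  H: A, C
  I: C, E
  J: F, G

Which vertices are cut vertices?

C, J

Removing C increases the component count from 2 to 3, so C is a cut vertex.
Removing J increases the component count from 2 to 3, so J is a cut vertex.
By contrast removing F leaves 2 components; it is not a cut vertex. No other vertex is a cut vertex either.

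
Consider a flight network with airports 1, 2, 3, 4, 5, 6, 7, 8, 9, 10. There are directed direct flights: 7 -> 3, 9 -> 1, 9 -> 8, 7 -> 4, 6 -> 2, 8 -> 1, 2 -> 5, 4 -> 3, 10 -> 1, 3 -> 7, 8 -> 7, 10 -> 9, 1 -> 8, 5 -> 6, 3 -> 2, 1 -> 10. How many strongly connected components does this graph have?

{1, 8, 9, 10} are all mutually reachable — one SCC of size 4.
{2, 5, 6} are all mutually reachable — one SCC of size 3.
{3, 4, 7} are all mutually reachable — one SCC of size 3.
That gives 3 strongly connected components.

3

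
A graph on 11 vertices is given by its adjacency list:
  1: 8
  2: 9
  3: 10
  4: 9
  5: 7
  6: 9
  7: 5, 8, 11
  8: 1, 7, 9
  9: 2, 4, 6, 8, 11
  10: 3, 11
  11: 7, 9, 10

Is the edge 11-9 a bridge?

No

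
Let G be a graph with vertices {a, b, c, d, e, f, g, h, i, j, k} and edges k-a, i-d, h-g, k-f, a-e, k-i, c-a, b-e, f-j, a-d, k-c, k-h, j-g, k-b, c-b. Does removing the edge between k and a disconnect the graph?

After removing k-a, the path k-c-a still connects them, so the edge is not a bridge.

No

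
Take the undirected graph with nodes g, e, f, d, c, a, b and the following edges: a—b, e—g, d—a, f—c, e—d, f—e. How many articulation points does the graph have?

Removing a increases the component count from 1 to 2, so a is a cut vertex.
Removing d increases the component count from 1 to 2, so d is a cut vertex.
Removing e increases the component count from 1 to 3, so e is a cut vertex.
Likewise f is a cut vertex.
By contrast removing c leaves 1 component; it is not a cut vertex. No other vertex is a cut vertex either.

4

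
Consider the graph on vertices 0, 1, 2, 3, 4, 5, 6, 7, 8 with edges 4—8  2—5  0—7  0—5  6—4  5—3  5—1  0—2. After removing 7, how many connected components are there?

With 7 gone, the remaining components are: {4, 6, 8}; {0, 1, 2, 3, 5}.
That is 2 components.

2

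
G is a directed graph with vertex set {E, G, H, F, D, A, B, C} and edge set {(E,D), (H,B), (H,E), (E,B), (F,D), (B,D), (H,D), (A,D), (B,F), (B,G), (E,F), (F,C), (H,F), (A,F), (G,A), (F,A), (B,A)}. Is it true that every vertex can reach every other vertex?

There is no directed path from G to H, so the graph is not strongly connected.

No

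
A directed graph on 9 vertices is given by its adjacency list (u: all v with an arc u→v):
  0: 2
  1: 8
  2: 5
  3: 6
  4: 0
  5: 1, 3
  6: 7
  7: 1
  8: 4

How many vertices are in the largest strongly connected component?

9

{0, 1, 2, 3, 4, 5, 6, 7, 8} are all mutually reachable — one SCC of size 9.
The largest has 9 vertices.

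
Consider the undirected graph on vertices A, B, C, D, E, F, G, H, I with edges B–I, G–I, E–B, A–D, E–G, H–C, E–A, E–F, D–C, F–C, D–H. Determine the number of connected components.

1

Starting from A we can reach A, B, C, D, E, F, G, H, I. That is one component of size 9.
Total: 1 component.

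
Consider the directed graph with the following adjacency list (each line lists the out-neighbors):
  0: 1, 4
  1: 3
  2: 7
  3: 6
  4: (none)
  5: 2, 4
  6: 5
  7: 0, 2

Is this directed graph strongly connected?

No

There is no directed path from 4 to 2, so the graph is not strongly connected.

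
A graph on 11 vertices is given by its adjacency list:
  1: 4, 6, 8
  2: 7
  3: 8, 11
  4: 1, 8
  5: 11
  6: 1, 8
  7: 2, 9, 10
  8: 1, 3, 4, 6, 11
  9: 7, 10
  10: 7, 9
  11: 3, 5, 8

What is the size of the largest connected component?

Starting from 2 we can reach 2, 7, 9, 10. That is one component of size 4.
Starting from 1 we can reach 1, 3, 4, 5, 6, 8, 11. That is one component of size 7.
The largest has 7 vertices.

7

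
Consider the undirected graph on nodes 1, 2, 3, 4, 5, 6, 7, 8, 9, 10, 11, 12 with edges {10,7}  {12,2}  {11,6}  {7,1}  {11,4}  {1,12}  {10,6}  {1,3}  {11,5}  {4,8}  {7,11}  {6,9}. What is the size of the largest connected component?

Starting from 1 we can reach 1, 2, 3, 4, 5, 6, 7, 8, 9, 10, 11, 12. That is one component of size 12.
The largest has 12 vertices.

12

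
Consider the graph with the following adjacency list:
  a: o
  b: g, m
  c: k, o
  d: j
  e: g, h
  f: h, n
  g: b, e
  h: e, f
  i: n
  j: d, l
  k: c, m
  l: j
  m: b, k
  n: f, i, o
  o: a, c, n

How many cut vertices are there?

3

Removing j increases the component count from 2 to 3, so j is a cut vertex.
Removing n increases the component count from 2 to 3, so n is a cut vertex.
Removing o increases the component count from 2 to 3, so o is a cut vertex.
By contrast removing c leaves 2 components; it is not a cut vertex. No other vertex is a cut vertex either.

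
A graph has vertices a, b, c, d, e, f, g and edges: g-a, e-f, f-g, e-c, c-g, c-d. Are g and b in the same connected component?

No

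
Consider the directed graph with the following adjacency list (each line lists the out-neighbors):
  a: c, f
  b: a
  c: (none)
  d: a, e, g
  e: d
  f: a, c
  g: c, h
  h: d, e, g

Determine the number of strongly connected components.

{d, e, g, h} are all mutually reachable — one SCC of size 4.
{a, f} are all mutually reachable — one SCC of size 2.
{c} is an SCC by itself.
{b} is an SCC by itself.
That gives 4 strongly connected components.

4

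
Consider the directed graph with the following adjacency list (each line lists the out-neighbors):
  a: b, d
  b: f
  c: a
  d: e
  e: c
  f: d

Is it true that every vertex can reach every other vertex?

Yes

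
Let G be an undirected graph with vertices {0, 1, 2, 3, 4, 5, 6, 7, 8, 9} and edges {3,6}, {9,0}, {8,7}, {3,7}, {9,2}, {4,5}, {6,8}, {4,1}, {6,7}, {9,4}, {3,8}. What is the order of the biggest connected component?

6

Starting from 3 we can reach 3, 6, 7, 8. That is one component of size 4.
Starting from 0 we can reach 0, 1, 2, 4, 5, 9. That is one component of size 6.
The largest has 6 vertices.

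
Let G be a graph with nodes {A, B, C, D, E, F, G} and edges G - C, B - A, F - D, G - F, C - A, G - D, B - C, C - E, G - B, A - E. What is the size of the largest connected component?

7

Starting from A we can reach A, B, C, D, E, F, G. That is one component of size 7.
The largest has 7 vertices.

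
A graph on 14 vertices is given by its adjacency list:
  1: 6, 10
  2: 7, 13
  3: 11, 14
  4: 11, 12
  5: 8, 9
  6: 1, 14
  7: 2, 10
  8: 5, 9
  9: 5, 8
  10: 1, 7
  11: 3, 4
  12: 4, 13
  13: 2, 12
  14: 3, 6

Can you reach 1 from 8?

The component containing 8 is {5, 8, 9}, and 1 is not in it.

No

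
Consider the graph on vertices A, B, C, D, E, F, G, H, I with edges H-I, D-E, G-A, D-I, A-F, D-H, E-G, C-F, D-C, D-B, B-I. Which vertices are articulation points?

D

Removing D increases the component count from 1 to 2, so D is a cut vertex.
By contrast removing B leaves 1 component; it is not a cut vertex. No other vertex is a cut vertex either.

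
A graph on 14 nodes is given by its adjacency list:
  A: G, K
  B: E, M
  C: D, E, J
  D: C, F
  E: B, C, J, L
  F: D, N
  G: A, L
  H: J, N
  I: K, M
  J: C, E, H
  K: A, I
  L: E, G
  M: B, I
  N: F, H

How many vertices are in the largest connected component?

14

Starting from A we can reach A, B, C, D, E, F, G, H, I, J, K, L, M, N. That is one component of size 14.
The largest has 14 vertices.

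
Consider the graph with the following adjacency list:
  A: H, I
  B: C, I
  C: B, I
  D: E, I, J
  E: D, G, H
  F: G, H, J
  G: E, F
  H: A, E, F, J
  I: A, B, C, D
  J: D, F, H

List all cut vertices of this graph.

Removing I increases the component count from 1 to 2, so I is a cut vertex.
By contrast removing G leaves 1 component; it is not a cut vertex. No other vertex is a cut vertex either.

I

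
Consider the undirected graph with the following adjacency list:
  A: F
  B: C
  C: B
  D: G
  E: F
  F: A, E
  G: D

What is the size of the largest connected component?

Starting from D we can reach D, G. That is one component of size 2.
Starting from B we can reach B, C. That is one component of size 2.
Starting from A we can reach A, E, F. That is one component of size 3.
The largest has 3 vertices.

3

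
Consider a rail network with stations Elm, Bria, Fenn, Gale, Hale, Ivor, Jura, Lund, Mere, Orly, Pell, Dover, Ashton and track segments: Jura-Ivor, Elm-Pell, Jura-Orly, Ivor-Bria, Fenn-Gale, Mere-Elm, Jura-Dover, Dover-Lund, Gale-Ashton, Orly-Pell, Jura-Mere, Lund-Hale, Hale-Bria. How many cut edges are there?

2

The edges on the cycle Jura-Dover-Lund-Hale-Bria-Ivor-Jura are not bridges since each lies on that cycle.
But removing Fenn-Gale disconnects Fenn from Gale; removing Gale-Ashton disconnects Gale from Ashton — these are bridges.
That makes 2 bridges.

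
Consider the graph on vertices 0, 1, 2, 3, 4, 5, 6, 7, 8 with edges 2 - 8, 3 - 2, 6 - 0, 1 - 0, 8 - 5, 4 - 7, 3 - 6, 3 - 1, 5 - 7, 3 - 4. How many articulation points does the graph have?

Removing 3 increases the component count from 1 to 2, so 3 is a cut vertex.
By contrast removing 6 leaves 1 component; it is not a cut vertex. No other vertex is a cut vertex either.

1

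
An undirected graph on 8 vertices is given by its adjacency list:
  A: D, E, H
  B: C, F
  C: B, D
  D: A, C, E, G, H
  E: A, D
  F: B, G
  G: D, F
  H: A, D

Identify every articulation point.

D

Removing D increases the component count from 1 to 2, so D is a cut vertex.
By contrast removing B leaves 1 component; it is not a cut vertex. No other vertex is a cut vertex either.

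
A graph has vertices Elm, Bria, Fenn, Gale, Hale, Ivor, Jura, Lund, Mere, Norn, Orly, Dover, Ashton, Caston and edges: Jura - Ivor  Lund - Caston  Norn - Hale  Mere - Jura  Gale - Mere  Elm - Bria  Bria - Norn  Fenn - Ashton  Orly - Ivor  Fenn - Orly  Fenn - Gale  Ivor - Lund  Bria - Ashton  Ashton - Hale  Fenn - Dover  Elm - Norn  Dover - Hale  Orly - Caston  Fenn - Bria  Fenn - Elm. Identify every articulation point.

Removing Fenn increases the component count from 1 to 2, so Fenn is a cut vertex.
By contrast removing Hale leaves 1 component; it is not a cut vertex. No other vertex is a cut vertex either.

Fenn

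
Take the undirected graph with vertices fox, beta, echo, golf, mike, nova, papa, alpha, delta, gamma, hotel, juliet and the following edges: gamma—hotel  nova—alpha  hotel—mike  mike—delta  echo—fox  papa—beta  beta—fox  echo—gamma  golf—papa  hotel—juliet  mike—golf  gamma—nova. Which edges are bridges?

alpha-nova, delta-mike, gamma-nova, hotel-juliet

The edges on the cycle echo-gamma-hotel-mike-golf-papa-beta-fox-echo are not bridges since each lies on that cycle.
But removing delta—mike disconnects delta from mike; removing nova—alpha disconnects nova from alpha; removing gamma—nova disconnects gamma from nova; removing juliet—hotel disconnects juliet from hotel — these are bridges.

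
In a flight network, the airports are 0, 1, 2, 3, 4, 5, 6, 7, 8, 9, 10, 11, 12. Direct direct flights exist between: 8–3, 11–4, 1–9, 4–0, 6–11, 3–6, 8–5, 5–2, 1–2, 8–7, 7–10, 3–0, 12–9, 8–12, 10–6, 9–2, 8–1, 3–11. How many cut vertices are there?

1

Removing 8 increases the component count from 1 to 2, so 8 is a cut vertex.
By contrast removing 12 leaves 1 component; it is not a cut vertex. No other vertex is a cut vertex either.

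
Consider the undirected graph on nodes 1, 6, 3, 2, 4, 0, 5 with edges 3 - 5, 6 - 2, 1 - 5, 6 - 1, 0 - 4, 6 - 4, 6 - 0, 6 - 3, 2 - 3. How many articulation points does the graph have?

1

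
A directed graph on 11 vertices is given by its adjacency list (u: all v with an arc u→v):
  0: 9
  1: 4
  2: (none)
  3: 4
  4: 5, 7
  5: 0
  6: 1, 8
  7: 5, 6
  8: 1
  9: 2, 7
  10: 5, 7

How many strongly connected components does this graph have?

4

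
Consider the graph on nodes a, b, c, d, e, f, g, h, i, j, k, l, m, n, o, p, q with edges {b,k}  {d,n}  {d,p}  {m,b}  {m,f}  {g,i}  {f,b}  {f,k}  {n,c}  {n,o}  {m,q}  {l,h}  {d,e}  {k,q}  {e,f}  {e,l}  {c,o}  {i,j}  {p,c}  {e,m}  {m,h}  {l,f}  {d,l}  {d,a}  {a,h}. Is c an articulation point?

Deleting c leaves 2 components (was 2), so c is not a cut vertex.

No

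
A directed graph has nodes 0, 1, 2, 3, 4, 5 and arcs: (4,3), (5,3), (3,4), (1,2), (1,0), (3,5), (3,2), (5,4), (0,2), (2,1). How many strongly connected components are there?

{0, 1, 2} are all mutually reachable — one SCC of size 3.
{3, 4, 5} are all mutually reachable — one SCC of size 3.
That gives 2 strongly connected components.

2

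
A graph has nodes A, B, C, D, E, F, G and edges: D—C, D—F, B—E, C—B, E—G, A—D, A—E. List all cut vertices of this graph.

D, E

Removing D increases the component count from 1 to 2, so D is a cut vertex.
Removing E increases the component count from 1 to 2, so E is a cut vertex.
By contrast removing F leaves 1 component; it is not a cut vertex. No other vertex is a cut vertex either.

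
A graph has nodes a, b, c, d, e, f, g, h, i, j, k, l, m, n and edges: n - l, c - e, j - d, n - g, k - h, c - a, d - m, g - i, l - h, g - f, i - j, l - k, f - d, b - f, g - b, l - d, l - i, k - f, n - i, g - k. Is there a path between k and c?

No

The component containing k is {b, d, f, g, h, i, j, k, l, m, n}, and c is not in it.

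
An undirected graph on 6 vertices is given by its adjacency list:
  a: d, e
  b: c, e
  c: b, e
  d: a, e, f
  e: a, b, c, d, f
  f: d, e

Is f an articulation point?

Deleting f leaves 1 component (was 1) (its neighbors d, e remain connected to each other), so f is not a cut vertex.

No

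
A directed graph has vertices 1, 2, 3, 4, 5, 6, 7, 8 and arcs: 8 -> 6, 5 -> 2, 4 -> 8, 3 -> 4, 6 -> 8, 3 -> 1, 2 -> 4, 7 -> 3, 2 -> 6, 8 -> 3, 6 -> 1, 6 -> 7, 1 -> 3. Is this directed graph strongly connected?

There is no directed path from 7 to 2, so the graph is not strongly connected.

No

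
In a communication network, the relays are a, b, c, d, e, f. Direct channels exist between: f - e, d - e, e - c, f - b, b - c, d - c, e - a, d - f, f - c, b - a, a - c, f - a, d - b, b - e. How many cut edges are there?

0

The edges on the cycle b-e-a-b are not bridges since each lies on that cycle.
Every edge lies on some cycle, so there are no bridges.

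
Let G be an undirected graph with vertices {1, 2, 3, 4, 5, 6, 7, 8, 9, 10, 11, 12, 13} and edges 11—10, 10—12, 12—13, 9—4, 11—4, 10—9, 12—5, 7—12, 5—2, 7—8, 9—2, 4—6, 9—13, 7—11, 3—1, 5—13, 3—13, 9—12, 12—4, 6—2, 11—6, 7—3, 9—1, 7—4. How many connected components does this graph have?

Starting from 1 we can reach 1, 2, 3, 4, 5, 6, 7, 8, 9, 10, 11, 12, 13. That is one component of size 13.
Total: 1 component.

1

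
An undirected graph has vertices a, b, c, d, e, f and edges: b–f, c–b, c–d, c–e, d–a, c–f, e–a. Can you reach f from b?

Yes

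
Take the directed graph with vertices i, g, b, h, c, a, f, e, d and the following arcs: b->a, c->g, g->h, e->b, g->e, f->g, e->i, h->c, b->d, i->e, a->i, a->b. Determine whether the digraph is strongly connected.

There is no directed path from g to f, so the graph is not strongly connected.

No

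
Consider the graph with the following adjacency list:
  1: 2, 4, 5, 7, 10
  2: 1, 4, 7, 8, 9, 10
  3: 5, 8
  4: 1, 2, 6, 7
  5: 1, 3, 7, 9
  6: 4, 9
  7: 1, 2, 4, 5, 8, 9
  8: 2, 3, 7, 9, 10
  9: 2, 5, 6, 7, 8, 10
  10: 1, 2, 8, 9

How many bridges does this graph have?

0

The edges on the cycle 7-9-10-2-4-7 are not bridges since each lies on that cycle.
Every edge lies on some cycle, so there are no bridges.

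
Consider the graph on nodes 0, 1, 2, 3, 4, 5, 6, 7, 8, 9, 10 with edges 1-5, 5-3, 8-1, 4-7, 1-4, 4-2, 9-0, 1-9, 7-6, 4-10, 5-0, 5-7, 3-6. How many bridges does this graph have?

The edges on the cycle 1-4-7-6-3-5-1 are not bridges since each lies on that cycle.
But removing 1-8 disconnects 1 from 8; removing 4-10 disconnects 4 from 10; removing 4-2 disconnects 4 from 2 — these are bridges.
That makes 3 bridges.

3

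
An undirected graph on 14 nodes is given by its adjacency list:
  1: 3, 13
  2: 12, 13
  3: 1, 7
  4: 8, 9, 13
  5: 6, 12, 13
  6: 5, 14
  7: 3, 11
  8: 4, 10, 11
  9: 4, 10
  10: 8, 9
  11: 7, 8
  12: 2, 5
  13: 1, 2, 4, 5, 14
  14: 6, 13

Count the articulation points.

Removing 13 increases the component count from 1 to 2, so 13 is a cut vertex.
By contrast removing 8 leaves 1 component; it is not a cut vertex. No other vertex is a cut vertex either.

1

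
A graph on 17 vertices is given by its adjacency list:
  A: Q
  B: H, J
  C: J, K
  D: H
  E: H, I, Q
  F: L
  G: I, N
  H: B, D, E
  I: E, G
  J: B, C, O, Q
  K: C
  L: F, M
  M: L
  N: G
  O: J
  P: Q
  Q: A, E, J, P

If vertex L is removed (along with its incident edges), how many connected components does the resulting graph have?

3

With L gone, the remaining components are: {F}; {M}; {A, B, C, D, E, G, H, I, J, K, N, O, P, Q}.
That is 3 components.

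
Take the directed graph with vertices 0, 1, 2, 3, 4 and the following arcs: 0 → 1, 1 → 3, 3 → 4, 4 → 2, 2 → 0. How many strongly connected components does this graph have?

{0, 1, 2, 3, 4} are all mutually reachable — one SCC of size 5.
That gives 1 strongly connected component.

1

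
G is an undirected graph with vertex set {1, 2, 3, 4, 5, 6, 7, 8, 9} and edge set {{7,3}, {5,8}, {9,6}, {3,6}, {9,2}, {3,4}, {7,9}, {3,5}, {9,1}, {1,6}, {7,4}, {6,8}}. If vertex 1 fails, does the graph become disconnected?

Deleting 1 leaves 1 component (was 1) (its neighbors 6, 9 remain connected to each other), so 1 is not a cut vertex.

No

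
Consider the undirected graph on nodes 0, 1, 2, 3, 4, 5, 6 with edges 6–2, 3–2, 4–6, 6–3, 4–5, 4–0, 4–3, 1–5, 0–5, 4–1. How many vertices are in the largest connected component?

7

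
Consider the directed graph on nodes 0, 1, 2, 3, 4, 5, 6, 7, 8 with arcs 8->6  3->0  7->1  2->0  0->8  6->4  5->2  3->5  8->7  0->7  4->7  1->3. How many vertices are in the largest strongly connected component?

9

{0, 1, 2, 3, 4, 5, 6, 7, 8} are all mutually reachable — one SCC of size 9.
The largest has 9 vertices.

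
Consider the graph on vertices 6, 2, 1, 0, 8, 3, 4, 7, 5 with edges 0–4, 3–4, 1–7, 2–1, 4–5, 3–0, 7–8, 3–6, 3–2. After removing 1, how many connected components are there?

With 1 gone, the remaining components are: {7, 8}; {0, 2, 3, 4, 5, 6}.
That is 2 components.

2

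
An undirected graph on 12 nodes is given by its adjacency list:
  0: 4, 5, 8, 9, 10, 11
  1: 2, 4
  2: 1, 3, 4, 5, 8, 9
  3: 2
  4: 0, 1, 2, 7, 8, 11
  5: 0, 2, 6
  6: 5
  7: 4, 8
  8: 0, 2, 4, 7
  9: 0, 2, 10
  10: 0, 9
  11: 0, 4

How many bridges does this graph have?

2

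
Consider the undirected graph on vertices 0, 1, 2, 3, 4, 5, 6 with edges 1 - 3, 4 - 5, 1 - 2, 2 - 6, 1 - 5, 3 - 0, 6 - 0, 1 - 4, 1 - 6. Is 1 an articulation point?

Yes

Deleting 1 raises the number of components from 1 to 2, so 1 is a cut vertex.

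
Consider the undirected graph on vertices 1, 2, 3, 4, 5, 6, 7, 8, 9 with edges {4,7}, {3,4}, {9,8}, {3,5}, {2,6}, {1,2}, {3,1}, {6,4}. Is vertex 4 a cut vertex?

Deleting 4 raises the number of components from 2 to 3, so 4 is a cut vertex.

Yes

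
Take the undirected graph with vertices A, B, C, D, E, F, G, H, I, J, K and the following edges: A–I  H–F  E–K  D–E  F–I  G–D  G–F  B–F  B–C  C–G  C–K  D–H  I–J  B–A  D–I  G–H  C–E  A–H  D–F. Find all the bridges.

The edges on the cycle B-C-G-D-H-A-B are not bridges since each lies on that cycle.
But removing J–I disconnects J from I — this is a bridge.

I-J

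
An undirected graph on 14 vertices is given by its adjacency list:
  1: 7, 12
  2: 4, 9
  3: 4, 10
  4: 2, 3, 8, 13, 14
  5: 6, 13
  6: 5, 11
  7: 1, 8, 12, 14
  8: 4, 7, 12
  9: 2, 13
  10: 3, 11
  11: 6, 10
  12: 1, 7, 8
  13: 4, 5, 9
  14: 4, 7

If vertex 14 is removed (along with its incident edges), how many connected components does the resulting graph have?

With 14 gone, the remaining components are: {1, 2, 3, 4, 5, 6, 7, 8, 9, 10, 11, 12, 13}.
That is 1 component.

1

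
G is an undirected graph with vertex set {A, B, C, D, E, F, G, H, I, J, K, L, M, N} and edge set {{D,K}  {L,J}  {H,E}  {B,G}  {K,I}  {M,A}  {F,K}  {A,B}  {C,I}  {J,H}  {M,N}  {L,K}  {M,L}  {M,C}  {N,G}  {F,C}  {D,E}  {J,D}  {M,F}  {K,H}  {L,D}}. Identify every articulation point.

M

Removing M increases the component count from 1 to 2, so M is a cut vertex.
By contrast removing A leaves 1 component; it is not a cut vertex. No other vertex is a cut vertex either.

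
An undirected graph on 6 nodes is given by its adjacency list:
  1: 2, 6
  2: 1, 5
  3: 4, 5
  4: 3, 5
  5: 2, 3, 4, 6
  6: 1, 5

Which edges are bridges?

none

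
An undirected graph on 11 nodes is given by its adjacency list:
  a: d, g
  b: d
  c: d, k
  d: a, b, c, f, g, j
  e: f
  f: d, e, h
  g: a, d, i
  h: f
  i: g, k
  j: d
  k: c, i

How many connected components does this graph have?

1

Starting from a we can reach a, b, c, d, e, f, g, h, i, j, k. That is one component of size 11.
Total: 1 component.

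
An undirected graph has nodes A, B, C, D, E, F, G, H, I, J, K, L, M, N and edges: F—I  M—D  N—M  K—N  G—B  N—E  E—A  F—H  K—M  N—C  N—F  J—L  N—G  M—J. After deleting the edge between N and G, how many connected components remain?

2

Before removal there is 1 component.
N—G is a bridge — removing it separates N's side from G's side.
After removal: 2 components.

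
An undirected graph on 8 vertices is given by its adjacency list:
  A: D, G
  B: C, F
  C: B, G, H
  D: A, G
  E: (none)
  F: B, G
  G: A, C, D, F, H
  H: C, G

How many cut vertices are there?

1

Removing G increases the component count from 2 to 3, so G is a cut vertex.
By contrast removing C leaves 2 components; it is not a cut vertex. No other vertex is a cut vertex either.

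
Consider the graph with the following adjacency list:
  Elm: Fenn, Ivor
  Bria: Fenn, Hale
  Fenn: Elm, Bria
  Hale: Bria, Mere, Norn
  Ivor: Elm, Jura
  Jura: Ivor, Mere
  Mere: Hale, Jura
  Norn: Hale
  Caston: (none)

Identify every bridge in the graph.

The edges on the cycle Ivor-Elm-Fenn-Bria-Hale-Mere-Jura-Ivor are not bridges since each lies on that cycle.
But removing Hale-Norn disconnects Hale from Norn — this is a bridge.

Hale-Norn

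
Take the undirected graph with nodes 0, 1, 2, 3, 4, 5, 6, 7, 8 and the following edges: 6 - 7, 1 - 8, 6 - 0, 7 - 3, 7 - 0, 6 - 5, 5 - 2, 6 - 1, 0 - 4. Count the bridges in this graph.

The edges on the cycle 6-7-0-6 are not bridges since each lies on that cycle.
But removing 1 - 8 disconnects 1 from 8; removing 6 - 1 disconnects 6 from 1; removing 6 - 5 disconnects 6 from 5; removing 7 - 3 disconnects 7 from 3 — these are bridges.
In total 6 edges are bridges.

6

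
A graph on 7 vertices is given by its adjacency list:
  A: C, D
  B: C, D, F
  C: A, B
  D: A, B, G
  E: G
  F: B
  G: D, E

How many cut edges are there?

The edges on the cycle A-D-B-C-A are not bridges since each lies on that cycle.
But removing G-E disconnects G from E; removing D-G disconnects D from G; removing B-F disconnects B from F — these are bridges.
That makes 3 bridges.

3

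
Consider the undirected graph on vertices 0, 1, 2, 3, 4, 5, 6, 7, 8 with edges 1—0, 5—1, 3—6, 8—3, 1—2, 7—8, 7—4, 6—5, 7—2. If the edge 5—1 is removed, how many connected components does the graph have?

1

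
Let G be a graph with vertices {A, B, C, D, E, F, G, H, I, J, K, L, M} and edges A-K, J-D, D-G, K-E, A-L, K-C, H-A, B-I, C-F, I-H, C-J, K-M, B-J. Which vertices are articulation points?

A, C, D, J, K

Removing A increases the component count from 1 to 2, so A is a cut vertex.
Removing C increases the component count from 1 to 2, so C is a cut vertex.
Removing D increases the component count from 1 to 2, so D is a cut vertex.
Likewise J, K are cut vertices.
By contrast removing B leaves 1 component; it is not a cut vertex. No other vertex is a cut vertex either.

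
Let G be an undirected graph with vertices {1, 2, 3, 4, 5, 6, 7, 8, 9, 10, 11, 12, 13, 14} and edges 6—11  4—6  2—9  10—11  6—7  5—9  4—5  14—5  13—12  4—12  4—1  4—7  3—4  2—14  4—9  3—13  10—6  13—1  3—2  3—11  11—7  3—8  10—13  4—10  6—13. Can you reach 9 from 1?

From 1 we can reach 1, 2, 3, 4, 5, 6, 7, 8, 9, 10, 11, 12, 13, 14, which includes 9.

Yes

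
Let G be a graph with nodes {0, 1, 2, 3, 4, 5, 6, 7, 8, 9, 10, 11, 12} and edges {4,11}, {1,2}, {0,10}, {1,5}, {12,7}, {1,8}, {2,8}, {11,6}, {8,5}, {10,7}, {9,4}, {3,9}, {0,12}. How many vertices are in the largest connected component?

Starting from 0 we can reach 0, 7, 10, 12. That is one component of size 4.
Starting from 1 we can reach 1, 2, 5, 8. That is one component of size 4.
Starting from 3 we can reach 3, 4, 6, 9, 11. That is one component of size 5.
The largest has 5 vertices.

5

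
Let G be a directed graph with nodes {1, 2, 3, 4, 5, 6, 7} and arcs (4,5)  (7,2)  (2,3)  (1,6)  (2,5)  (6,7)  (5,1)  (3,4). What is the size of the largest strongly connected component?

{1, 2, 3, 4, 5, 6, 7} are all mutually reachable — one SCC of size 7.
The largest has 7 vertices.

7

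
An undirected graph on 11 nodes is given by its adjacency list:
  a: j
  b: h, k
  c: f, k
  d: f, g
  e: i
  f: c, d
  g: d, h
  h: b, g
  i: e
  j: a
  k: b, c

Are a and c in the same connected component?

No

The component containing a is {a, j}, and c is not in it.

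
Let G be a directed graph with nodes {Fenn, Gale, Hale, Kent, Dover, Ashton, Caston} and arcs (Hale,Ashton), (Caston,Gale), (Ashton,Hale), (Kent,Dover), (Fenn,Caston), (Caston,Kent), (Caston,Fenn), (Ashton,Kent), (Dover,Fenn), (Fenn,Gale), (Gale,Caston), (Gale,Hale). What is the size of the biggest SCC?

{Fenn, Gale, Hale, Kent, Dover, Ashton, Caston} are all mutually reachable — one SCC of size 7.
The largest has 7 vertices.

7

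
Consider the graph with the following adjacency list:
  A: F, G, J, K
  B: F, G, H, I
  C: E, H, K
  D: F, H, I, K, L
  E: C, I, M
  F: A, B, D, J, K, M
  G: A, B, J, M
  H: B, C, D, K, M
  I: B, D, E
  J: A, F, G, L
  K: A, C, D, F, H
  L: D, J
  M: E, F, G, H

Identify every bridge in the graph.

The edges on the cycle G-B-H-C-E-M-G are not bridges since each lies on that cycle.
Every edge lies on some cycle, so there are no bridges.

none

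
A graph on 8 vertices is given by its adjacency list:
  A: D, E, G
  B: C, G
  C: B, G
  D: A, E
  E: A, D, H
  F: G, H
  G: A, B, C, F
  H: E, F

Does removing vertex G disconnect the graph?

Yes

Deleting G raises the number of components from 1 to 2, so G is a cut vertex.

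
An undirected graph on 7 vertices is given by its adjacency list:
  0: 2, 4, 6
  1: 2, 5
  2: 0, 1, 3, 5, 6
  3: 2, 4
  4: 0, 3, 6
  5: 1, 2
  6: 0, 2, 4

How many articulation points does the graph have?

Removing 2 increases the component count from 1 to 2, so 2 is a cut vertex.
By contrast removing 4 leaves 1 component; it is not a cut vertex. No other vertex is a cut vertex either.

1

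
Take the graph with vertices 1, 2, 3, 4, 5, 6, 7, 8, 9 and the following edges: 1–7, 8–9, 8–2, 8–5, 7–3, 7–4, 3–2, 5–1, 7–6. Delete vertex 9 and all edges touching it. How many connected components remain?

1

With 9 gone, the remaining components are: {1, 2, 3, 4, 5, 6, 7, 8}.
That is 1 component.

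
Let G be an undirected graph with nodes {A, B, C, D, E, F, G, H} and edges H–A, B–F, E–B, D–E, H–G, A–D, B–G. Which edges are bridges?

B-F

The edges on the cycle H-A-D-E-B-G-H are not bridges since each lies on that cycle.
But removing B–F disconnects B from F — this is a bridge.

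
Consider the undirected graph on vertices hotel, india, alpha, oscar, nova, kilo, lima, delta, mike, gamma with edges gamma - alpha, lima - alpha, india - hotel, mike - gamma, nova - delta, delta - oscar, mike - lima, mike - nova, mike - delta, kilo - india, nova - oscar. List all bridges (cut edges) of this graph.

The edges on the cycle mike-lima-alpha-gamma-mike are not bridges since each lies on that cycle.
But removing india - hotel disconnects india from hotel; removing india - kilo disconnects india from kilo — these are bridges.

hotel-india, india-kilo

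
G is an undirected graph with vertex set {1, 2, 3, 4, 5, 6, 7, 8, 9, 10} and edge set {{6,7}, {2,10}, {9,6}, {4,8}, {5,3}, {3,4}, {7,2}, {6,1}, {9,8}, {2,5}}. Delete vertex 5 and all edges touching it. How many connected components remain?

With 5 gone, the remaining components are: {1, 2, 3, 4, 6, 7, 8, 9, 10}.
That is 1 component.

1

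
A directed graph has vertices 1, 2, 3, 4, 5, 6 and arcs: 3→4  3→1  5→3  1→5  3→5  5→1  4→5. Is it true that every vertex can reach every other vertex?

There is no directed path from 5 to 6, so the graph is not strongly connected.

No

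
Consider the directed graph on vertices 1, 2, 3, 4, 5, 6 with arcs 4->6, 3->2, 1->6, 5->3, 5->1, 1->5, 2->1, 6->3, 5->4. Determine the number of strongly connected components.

1

{1, 2, 3, 4, 5, 6} are all mutually reachable — one SCC of size 6.
That gives 1 strongly connected component.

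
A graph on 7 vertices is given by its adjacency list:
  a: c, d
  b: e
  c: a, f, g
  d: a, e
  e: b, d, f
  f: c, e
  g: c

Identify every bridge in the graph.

b-e, c-g

The edges on the cycle f-c-a-d-e-f are not bridges since each lies on that cycle.
But removing c-g disconnects c from g; removing e-b disconnects e from b — these are bridges.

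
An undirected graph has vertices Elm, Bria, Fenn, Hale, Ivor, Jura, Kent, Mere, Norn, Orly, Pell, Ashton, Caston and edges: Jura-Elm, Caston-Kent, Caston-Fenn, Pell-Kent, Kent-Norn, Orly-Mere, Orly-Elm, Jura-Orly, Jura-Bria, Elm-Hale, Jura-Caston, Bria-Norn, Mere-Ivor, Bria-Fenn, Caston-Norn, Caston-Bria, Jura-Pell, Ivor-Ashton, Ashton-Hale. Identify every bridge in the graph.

none

The edges on the cycle Jura-Pell-Kent-Norn-Bria-Jura are not bridges since each lies on that cycle.
Every edge lies on some cycle, so there are no bridges.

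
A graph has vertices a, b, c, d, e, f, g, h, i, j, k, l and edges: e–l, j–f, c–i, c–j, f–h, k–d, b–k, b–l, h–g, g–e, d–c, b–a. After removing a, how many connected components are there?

With a gone, the remaining components are: {b, c, d, e, f, g, h, i, j, k, l}.
That is 1 component.

1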